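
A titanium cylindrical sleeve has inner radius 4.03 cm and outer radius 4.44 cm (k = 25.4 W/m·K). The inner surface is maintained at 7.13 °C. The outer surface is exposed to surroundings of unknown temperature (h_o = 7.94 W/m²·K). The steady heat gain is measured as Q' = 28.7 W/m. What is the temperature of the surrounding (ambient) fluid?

T_out = 20.1 °C

Sum the resistances:
  R'_titanium = ln(0.0444/0.0403)/(2πk) = 0.09689/(2π·25.4) = 6.071×10^-4 m·K/W
  R'_conv,out = 1/(2πr h) = 1/(2π·0.0444·7.94) = 0.4515 m·K/W
ΣR = 0.4521 m·K/W
ΔT = Q'·ΣR = 28.7 × 0.4521 = 12.98 K
Heat flows inward, so T_out = T_in + ΔT = 7.13 + 12.98 = 20.1 °C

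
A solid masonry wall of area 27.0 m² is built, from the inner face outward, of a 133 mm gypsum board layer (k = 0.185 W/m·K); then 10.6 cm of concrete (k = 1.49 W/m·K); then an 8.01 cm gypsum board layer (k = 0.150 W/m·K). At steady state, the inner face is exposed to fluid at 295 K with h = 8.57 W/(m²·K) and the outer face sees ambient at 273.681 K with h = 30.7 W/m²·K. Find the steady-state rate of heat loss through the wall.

Resistance network (inner→outer):
  R_conv,in = 1/(hA) = 1/(8.57·27.0) = 0.004322 K/W
  R_gypsum board = L/(kA) = 0.133/(0.185·27.0) = 0.02663 K/W
  R_concrete = L/(kA) = 0.106/(1.49·27.0) = 0.002635 K/W
  R_gypsum board = L/(kA) = 0.0801/(0.150·27.0) = 0.01978 K/W
  R_conv,out = 1/(hA) = 1/(30.7·27.0) = 0.001206 K/W
ΣR = 0.004322 + 0.02663 + 0.002635 + 0.01978 + 0.001206 = 0.05457 K/W
Q = ΔT/ΣR = (295 K − 273.681 K)/0.05457 = 391 W

Q = 391 W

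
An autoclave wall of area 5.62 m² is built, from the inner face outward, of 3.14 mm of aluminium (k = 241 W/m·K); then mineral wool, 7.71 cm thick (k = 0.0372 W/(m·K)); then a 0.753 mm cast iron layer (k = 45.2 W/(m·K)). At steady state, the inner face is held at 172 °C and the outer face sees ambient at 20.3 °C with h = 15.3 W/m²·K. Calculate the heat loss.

Resistance network (inner→outer):
  R_aluminium = L/(kA) = 0.00314/(241·5.62) = 2.318×10^-6 K/W
  R_mineral wool = L/(kA) = 0.0771/(0.0372·5.62) = 0.3688 K/W
  R_cast iron = L/(kA) = 7.53×10^-4/(45.2·5.62) = 2.964×10^-6 K/W
  R_conv,out = 1/(hA) = 1/(15.3·5.62) = 0.01163 K/W
ΣR = 2.318×10^-6 + 0.3688 + 2.964×10^-6 + 0.01163 = 0.3804 K/W
Q = ΔT/ΣR = (172 °C − 20.3 °C)/0.3804 = 399 W

Q = 399 W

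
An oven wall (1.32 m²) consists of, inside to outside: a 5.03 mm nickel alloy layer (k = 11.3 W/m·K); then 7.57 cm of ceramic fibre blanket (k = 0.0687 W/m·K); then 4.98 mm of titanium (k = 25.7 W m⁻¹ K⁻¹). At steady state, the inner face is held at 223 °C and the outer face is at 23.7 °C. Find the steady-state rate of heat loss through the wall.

Q = 239 W

Resistance network (inner→outer):
  R_nickel alloy = L/(kA) = 0.00503/(11.3·1.32) = 3.372×10^-4 K/W
  R_ceramic fibre blanket = L/(kA) = 0.0757/(0.0687·1.32) = 0.8348 K/W
  R_titanium = L/(kA) = 0.00498/(25.7·1.32) = 1.468×10^-4 K/W
ΣR = 3.372×10^-4 + 0.8348 + 1.468×10^-4 = 0.8353 K/W
Q = ΔT/ΣR = (223 °C − 23.7 °C)/0.8353 = 239 W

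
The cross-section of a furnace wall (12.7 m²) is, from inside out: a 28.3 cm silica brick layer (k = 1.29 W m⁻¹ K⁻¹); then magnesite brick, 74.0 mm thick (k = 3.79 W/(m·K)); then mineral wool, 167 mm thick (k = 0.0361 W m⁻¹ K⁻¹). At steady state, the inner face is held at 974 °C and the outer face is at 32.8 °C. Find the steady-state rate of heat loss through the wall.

Series thermal resistances, inner to outer:
  R_silica brick = L/(kA) = 0.283/(1.29·12.7) = 0.01727 K/W
  R_magnesite brick = L/(kA) = 0.0740/(3.79·12.7) = 0.001537 K/W
  R_mineral wool = L/(kA) = 0.167/(0.0361·12.7) = 0.3643 K/W
ΣR = 0.01727 + 0.001537 + 0.3643 = 0.3831 K/W
Q = ΔT/ΣR = (974 °C − 32.8 °C)/0.3831 = 2460 W

Q = 2.46 kW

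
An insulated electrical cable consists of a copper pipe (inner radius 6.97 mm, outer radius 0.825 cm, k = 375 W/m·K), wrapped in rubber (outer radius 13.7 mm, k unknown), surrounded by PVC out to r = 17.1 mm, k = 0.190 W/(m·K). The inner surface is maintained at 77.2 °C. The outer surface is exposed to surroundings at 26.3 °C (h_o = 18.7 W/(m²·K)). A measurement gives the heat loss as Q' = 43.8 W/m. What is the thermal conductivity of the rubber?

ΣR = ΔT/Q' = |77.2 − 26.3|/43.8 = 1.162 m·K/W
Known resistances:
  R'_copper = ln(0.00825/0.00697)/(2πk) = 0.1686/(2π·375) = 7.156×10^-5 m·K/W
  R'_PVC = ln(0.0171/0.0137)/(2πk) = 0.2217/(2π·0.190) = 0.1857 m·K/W
  R'_conv,out = 1/(2πr h) = 1/(2π·0.0171·18.7) = 0.4977 m·K/W
R_rubber = ΣR − ΣR_known = 1.162 − 0.6835 = 0.4785 m·K/W
ln(r₂/r₁)/(2πk) = 0.4785 ⇒ k = 0.5072/(2π·0.4785) = 0.169 W/m·K

k = 0.169 W/m·K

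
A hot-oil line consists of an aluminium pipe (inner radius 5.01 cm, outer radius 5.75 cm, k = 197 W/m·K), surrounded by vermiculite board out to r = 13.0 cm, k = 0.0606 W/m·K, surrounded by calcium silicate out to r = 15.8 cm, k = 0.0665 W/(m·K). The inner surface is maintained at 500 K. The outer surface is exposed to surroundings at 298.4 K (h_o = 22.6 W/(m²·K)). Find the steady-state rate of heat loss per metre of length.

Series thermal resistances, inner to outer:
  R'_aluminium = ln(0.0575/0.0501)/(2πk) = 0.1378/(2π·197) = 1.113×10^-4 m·K/W
  R'_vermiculite board = ln(0.130/0.0575)/(2πk) = 0.8157/(2π·0.0606) = 2.142 m·K/W
  R'_calcium silicate = ln(0.158/0.130)/(2πk) = 0.1951/(2π·0.0665) = 0.4668 m·K/W
  R'_conv,out = 1/(2πr h) = 1/(2π·0.158·22.6) = 0.04457 m·K/W
ΣR = 1.113×10^-4 + 2.142 + 0.4668 + 0.04457 = 2.653 m·K/W
Q' = ΔT/ΣR = (500 K − 298.4 K)/2.653 = 76.0 W/m

Q' = 76.0 W/m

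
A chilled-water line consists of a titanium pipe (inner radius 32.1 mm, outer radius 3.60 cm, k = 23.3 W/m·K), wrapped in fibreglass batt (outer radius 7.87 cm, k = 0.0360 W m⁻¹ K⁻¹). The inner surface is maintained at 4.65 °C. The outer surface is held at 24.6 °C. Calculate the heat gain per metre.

Q' = 5.77 W/m

Series thermal resistances, inner to outer:
  R'_titanium = ln(0.0360/0.0321)/(2πk) = 0.1147/(2π·23.3) = 7.832×10^-4 m·K/W
  R'_fibreglass batt = ln(0.0787/0.0360)/(2πk) = 0.7821/(2π·0.0360) = 3.458 m·K/W
ΣR = 7.832×10^-4 + 3.458 = 3.459 m·K/W
Q' = ΔT/ΣR = (4.65 °C − 24.6 °C)/3.459 = -5.77 W/m
(Negative Q' ⇒ heat flows inward; heat gain = 5.77 W/m.)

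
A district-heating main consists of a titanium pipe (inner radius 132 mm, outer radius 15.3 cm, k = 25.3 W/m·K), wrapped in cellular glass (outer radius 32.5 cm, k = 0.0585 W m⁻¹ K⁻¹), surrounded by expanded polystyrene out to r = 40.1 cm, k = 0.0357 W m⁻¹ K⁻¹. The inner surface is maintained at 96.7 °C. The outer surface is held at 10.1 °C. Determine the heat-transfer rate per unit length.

Q' = 29.0 W/m

Series thermal resistances, inner to outer:
  R'_titanium = ln(0.153/0.132)/(2πk) = 0.1476/(2π·25.3) = 9.287×10^-4 m·K/W
  R'_cellular glass = ln(0.325/0.153)/(2πk) = 0.7534/(2π·0.0585) = 2.050 m·K/W
  R'_expanded polystyrene = ln(0.401/0.325)/(2πk) = 0.2101/(2π·0.0357) = 0.9368 m·K/W
ΣR = 9.287×10^-4 + 2.050 + 0.9368 = 2.988 m·K/W
Q' = ΔT/ΣR = (96.7 °C − 10.1 °C)/2.988 = 29.0 W/m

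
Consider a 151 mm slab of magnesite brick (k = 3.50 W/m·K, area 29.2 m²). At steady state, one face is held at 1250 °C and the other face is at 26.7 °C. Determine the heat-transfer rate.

Q = kA·ΔT/L = 3.50 × 29.2 × |1250 °C − 26.7 °C| / 0.151 = 8.28×10^5 W

Q = 828 kW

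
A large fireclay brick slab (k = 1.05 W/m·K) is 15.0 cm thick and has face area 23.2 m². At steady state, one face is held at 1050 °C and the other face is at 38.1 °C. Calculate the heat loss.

Q = kA·ΔT/L = 1.05 × 23.2 × |1050 °C − 38.1 °C| / 0.150 = 1.64×10^5 W

Q = 164 kW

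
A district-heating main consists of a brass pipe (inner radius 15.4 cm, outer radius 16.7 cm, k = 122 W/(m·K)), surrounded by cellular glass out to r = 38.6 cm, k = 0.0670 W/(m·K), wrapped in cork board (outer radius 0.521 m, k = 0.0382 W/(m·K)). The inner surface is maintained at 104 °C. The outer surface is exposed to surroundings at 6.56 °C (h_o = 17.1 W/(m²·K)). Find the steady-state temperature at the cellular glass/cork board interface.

Series thermal resistances, inner to outer:
  R'_brass = ln(0.167/0.154)/(2πk) = 0.08104/(2π·122) = 1.057×10^-4 m·K/W
  R'_cellular glass = ln(0.386/0.167)/(2πk) = 0.8378/(2π·0.0670) = 1.990 m·K/W
  R'_cork board = ln(0.521/0.386)/(2πk) = 0.2999/(2π·0.0382) = 1.250 m·K/W
  R'_conv,out = 1/(2πr h) = 1/(2π·0.521·17.1) = 0.01786 m·K/W
ΣR = 1.057×10^-4 + 1.990 + 1.250 + 0.01786 = 3.258 m·K/W
Q' = ΔT/ΣR = (104 °C − 6.56 °C)/3.258 = 29.91 W/m
From the inner boundary to the cellular glass/cork board interface, ΣR_partial = 1.990 m·K/W.
T_interface = T_in − Q'·ΣR_partial = 104 °C − (29.91)(1.990) = 44.5 °C

T = 44.5 °C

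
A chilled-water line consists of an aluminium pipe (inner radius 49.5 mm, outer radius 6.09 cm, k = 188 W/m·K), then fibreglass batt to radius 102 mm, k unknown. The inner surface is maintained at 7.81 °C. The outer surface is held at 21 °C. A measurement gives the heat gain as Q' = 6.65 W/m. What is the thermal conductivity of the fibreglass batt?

k = 0.0414 W/m·K

ΣR = ΔT/Q' = |7.81 − 21|/6.65 = 1.983 m·K/W
Known resistances:
  R'_aluminium = ln(0.0609/0.0495)/(2πk) = 0.2073/(2π·188) = 1.755×10^-4 m·K/W
R_fibreglass batt = ΣR − ΣR_known = 1.983 − 1.755×10^-4 = 1.983 m·K/W
ln(r₂/r₁)/(2πk) = 1.983 ⇒ k = 0.5157/(2π·1.983) = 0.0414 W/m·K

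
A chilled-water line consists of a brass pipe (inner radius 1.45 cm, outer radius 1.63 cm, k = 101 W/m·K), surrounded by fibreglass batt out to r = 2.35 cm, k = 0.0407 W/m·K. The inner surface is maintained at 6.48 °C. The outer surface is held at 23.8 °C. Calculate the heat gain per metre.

Q' = 12.1 W/m

Treat each layer as a resistance in series:
  R'_brass = ln(0.0163/0.0145)/(2πk) = 0.1170/(2π·101) = 1.844×10^-4 m·K/W
  R'_fibreglass batt = ln(0.0235/0.0163)/(2πk) = 0.3658/(2π·0.0407) = 1.431 m·K/W
ΣR = 1.844×10^-4 + 1.431 = 1.431 m·K/W
Q' = ΔT/ΣR = (6.48 °C − 23.8 °C)/1.431 = -12.1 W/m
(Negative Q' ⇒ heat flows inward; heat gain = 12.1 W/m.)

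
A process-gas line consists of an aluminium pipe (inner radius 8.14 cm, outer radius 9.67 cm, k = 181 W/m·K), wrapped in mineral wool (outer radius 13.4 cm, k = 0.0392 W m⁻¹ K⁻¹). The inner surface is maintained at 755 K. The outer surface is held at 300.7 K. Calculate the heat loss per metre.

Treat each layer as a resistance in series:
  R'_aluminium = ln(0.0967/0.0814)/(2πk) = 0.1722/(2π·181) = 1.515×10^-4 m·K/W
  R'_mineral wool = ln(0.134/0.0967)/(2πk) = 0.3262/(2π·0.0392) = 1.325 m·K/W
ΣR = 1.515×10^-4 + 1.325 = 1.325 m·K/W
Q' = ΔT/ΣR = (755 K − 300.7 K)/1.325 = 343 W/m

Q' = 343 W/m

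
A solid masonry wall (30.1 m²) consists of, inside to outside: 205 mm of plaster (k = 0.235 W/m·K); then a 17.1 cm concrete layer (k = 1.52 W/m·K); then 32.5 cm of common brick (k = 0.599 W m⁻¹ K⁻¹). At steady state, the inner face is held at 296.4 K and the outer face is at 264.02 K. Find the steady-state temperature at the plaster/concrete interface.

T = 277.91 K

Resistance network (inner→outer):
  R_plaster = L/(kA) = 0.205/(0.235·30.1) = 0.02898 K/W
  R_concrete = L/(kA) = 0.171/(1.52·30.1) = 0.003738 K/W
  R_common brick = L/(kA) = 0.325/(0.599·30.1) = 0.01803 K/W
ΣR = 0.02898 + 0.003738 + 0.01803 = 0.05075 K/W
Q = ΔT/ΣR = (296.4 K − 264.02 K)/0.05075 = 638.0 W
From the inner boundary to the plaster/concrete interface, ΣR_partial = 0.02898 K/W.
T_interface = T_in − Q·ΣR_partial = 296.4 K − (638.0)(0.02898) = 277.91 K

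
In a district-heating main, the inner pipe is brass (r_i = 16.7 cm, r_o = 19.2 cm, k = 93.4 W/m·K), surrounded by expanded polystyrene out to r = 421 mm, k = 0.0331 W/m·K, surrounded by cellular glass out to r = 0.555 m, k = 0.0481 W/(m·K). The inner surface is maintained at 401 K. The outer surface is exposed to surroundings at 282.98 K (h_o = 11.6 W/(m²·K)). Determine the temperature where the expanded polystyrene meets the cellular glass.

T = 306.5 K

Treat each layer as a resistance in series:
  R'_brass = ln(0.192/0.167)/(2πk) = 0.1395/(2π·93.4) = 2.377×10^-4 m·K/W
  R'_expanded polystyrene = ln(0.421/0.192)/(2πk) = 0.7851/(2π·0.0331) = 3.775 m·K/W
  R'_cellular glass = ln(0.555/0.421)/(2πk) = 0.2763/(2π·0.0481) = 0.9143 m·K/W
  R'_conv,out = 1/(2πr h) = 1/(2π·0.555·11.6) = 0.02472 m·K/W
ΣR = 2.377×10^-4 + 3.775 + 0.9143 + 0.02472 = 4.714 m·K/W
Q' = ΔT/ΣR = (401 K − 282.98 K)/4.714 = 25.04 W/m
From the inner boundary to the expanded polystyrene/cellular glass interface, ΣR_partial = 3.775 m·K/W.
T_interface = T_in − Q'·ΣR_partial = 401 K − (25.04)(3.775) = 306.5 K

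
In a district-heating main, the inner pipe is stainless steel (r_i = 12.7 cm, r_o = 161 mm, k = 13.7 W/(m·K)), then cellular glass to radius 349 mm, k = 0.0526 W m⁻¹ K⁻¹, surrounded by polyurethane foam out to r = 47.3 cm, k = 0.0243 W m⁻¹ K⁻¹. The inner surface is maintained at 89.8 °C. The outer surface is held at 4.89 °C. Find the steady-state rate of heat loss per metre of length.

Series thermal resistances, inner to outer:
  R'_stainless steel = ln(0.161/0.127)/(2πk) = 0.2372/(2π·13.7) = 0.002756 m·K/W
  R'_cellular glass = ln(0.349/0.161)/(2πk) = 0.7737/(2π·0.0526) = 2.341 m·K/W
  R'_polyurethane foam = ln(0.473/0.349)/(2πk) = 0.3040/(2π·0.0243) = 1.991 m·K/W
ΣR = 0.002756 + 2.341 + 1.991 = 4.335 m·K/W
Q' = ΔT/ΣR = (89.8 °C − 4.89 °C)/4.335 = 19.6 W/m

Q' = 19.6 W/m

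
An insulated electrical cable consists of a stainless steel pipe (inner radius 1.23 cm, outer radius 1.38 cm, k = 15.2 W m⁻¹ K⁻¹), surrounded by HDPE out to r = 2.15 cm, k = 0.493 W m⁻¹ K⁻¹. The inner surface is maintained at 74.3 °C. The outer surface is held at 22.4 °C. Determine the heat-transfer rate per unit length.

Q' = 360 W/m

Resistance network (inner→outer):
  R'_stainless steel = ln(0.0138/0.0123)/(2πk) = 0.1151/(2π·15.2) = 0.001205 m·K/W
  R'_HDPE = ln(0.0215/0.0138)/(2πk) = 0.4434/(2π·0.493) = 0.1431 m·K/W
ΣR = 0.001205 + 0.1431 = 0.1443 m·K/W
Q' = ΔT/ΣR = (74.3 °C − 22.4 °C)/0.1443 = 360 W/m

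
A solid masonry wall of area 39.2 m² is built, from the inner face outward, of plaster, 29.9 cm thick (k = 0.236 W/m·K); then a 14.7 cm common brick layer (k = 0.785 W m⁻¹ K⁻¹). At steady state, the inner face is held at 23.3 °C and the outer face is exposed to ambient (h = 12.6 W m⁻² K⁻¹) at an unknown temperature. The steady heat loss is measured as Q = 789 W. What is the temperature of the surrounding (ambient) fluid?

T_out = -7.57 °C

Sum the resistances:
  R_plaster = L/(kA) = 0.299/(0.236·39.2) = 0.03232 K/W
  R_common brick = L/(kA) = 0.147/(0.785·39.2) = 0.004777 K/W
  R_conv,out = 1/(hA) = 1/(12.6·39.2) = 0.002025 K/W
ΣR = 0.03912 K/W
ΔT = Q·ΣR = 789 × 0.03912 = 30.87 K
Heat flows outward, so T_out = T_in − ΔT = 23.3 − 30.87 = -7.57 °C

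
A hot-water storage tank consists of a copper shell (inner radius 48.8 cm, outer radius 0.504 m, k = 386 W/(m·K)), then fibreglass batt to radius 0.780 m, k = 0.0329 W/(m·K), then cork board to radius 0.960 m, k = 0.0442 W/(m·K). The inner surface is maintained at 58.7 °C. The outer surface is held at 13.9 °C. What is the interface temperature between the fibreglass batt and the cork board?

T = 23.0 °C

Resistance network (inner→outer):
  R_copper = (1/0.488 − 1/0.504)/(4πk) = 0.06505/(4π·386) = 1.341×10^-5 K/W
  R_fibreglass batt = (1/0.504 − 1/0.780)/(4πk) = 0.7021/(4π·0.0329) = 1.698 K/W
  R_cork board = (1/0.780 − 1/0.960)/(4πk) = 0.2404/(4π·0.0442) = 0.4328 K/W
ΣR = 1.341×10^-5 + 1.698 + 0.4328 = 2.131 K/W
Q = ΔT/ΣR = (58.7 °C − 13.9 °C)/2.131 = 21.02 W
From the inner boundary to the fibreglass batt/cork board interface, ΣR_partial = 1.698 K/W.
T_interface = T_in − Q·ΣR_partial = 58.7 °C − (21.02)(1.698) = 23.0 °C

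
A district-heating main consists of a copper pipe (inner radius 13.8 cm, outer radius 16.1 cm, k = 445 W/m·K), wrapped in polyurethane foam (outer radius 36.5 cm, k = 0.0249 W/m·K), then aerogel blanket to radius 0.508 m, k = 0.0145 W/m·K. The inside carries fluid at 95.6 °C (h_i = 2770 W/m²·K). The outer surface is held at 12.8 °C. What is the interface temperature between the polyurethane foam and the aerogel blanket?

Treat each layer as a resistance in series:
  R'_conv,in = 1/(2πr h) = 1/(2π·0.138·2770) = 4.164×10^-4 m·K/W
  R'_copper = ln(0.161/0.138)/(2πk) = 0.1542/(2π·445) = 5.513×10^-5 m·K/W
  R'_polyurethane foam = ln(0.365/0.161)/(2πk) = 0.8185/(2π·0.0249) = 5.232 m·K/W
  R'_aerogel blanket = ln(0.508/0.365)/(2πk) = 0.3306/(2π·0.0145) = 3.629 m·K/W
ΣR = 4.164×10^-4 + 5.513×10^-5 + 5.232 + 3.629 = 8.861 m·K/W
Q' = ΔT/ΣR = (95.6 °C − 12.8 °C)/8.861 = 9.344 W/m
From the inner boundary to the polyurethane foam/aerogel blanket interface, ΣR_partial = 5.232 m·K/W.
T_interface = T_in − Q'·ΣR_partial = 95.6 °C − (9.344)(5.232) = 46.7 °C

T = 46.7 °C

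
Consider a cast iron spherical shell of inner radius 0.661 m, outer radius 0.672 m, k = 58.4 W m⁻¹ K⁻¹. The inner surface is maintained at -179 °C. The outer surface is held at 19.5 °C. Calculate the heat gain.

Q = 5880 kW

Q = 4πk·ΔT/(1/r₁ − 1/r₂) = 4π × 58.4 × 198.5 / (1/0.661 − 1/0.672) = 5.88×10^6 W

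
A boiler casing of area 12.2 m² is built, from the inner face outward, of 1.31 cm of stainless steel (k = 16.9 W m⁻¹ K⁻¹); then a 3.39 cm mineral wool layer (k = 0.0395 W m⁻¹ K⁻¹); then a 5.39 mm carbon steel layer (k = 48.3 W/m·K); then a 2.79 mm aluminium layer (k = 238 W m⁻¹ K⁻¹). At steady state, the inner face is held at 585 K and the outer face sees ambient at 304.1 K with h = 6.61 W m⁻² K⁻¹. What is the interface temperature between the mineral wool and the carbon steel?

T = 346.2 K

Treat each layer as a resistance in series:
  R_stainless steel = L/(kA) = 0.0131/(16.9·12.2) = 6.354×10^-5 K/W
  R_mineral wool = L/(kA) = 0.0339/(0.0395·12.2) = 0.07035 K/W
  R_carbon steel = L/(kA) = 0.00539/(48.3·12.2) = 9.147×10^-6 K/W
  R_aluminium = L/(kA) = 0.00279/(238·12.2) = 9.609×10^-7 K/W
  R_conv,out = 1/(hA) = 1/(6.61·12.2) = 0.01240 K/W
ΣR = 6.354×10^-5 + 0.07035 + 9.147×10^-6 + 9.609×10^-7 + 0.01240 = 0.08282 K/W
Q = ΔT/ΣR = (585 K − 304.1 K)/0.08282 = 3392 W
From the inner boundary to the mineral wool/carbon steel interface, ΣR_partial = 0.07041 K/W.
T_interface = T_in − Q·ΣR_partial = 585 K − (3392)(0.07041) = 346.2 K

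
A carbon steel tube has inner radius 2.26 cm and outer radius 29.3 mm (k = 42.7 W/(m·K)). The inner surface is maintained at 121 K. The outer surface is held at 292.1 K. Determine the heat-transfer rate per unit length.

Q' = 2πk·ΔT/ln(r₂/r₁) = 2π × 42.7 × 171.1 / ln(0.0293/0.0226) = 1.77×10^5 W/m

Q' = 177 kW/m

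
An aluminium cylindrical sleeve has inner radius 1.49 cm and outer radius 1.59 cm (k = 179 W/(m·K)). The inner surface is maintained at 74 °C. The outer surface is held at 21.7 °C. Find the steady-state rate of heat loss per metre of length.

Q' = 906 kW/m

Q' = 2πk·ΔT/ln(r₂/r₁) = 2π × 179 × 52.3 / ln(0.0159/0.0149) = 9.06×10^5 W/m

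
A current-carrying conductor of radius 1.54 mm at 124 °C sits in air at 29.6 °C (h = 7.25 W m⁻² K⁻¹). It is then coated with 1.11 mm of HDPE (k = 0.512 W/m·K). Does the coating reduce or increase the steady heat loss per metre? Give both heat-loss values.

increases: 6.62 → 11.2 W/m

Critical radius for a cylinder: r_cr = k/h = 0.0706 m = 7.06 cm.
Outer radius after coating: r₂ = 0.00154 + 0.00111 = 0.00265 m.
Since r₁ < r_cr and r₂ ≤ r_cr, the coating moves toward the maximum at r_cr — heat loss rises.
Bare: R = 1/(2πr₁h) = 14.25 m·K/W; Q = 94.4/14.25 = 6.62 W/m.
Coated: R = R_cond + R_conv = 8.453 m·K/W; Q = 94.4/8.453 = 11.2 W/m.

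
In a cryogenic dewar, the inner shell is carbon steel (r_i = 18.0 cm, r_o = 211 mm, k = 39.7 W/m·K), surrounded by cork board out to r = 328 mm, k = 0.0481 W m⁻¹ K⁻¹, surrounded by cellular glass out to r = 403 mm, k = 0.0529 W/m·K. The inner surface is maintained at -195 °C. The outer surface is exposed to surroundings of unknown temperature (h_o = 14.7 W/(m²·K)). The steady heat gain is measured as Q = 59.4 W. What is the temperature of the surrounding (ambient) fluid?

Series resistances:
  R_carbon steel = (1/0.180 − 1/0.211)/(4πk) = 0.8162/(4π·39.7) = 0.001636 K/W
  R_cork board = (1/0.211 − 1/0.328)/(4πk) = 1.691/(4π·0.0481) = 2.797 K/W
  R_cellular glass = (1/0.328 − 1/0.403)/(4πk) = 0.5674/(4π·0.0529) = 0.8535 K/W
  R_conv,out = 1/(4πr²h) = 1/(4π·0.403²·14.7) = 0.03333 K/W
ΣR = 3.685 K/W
ΔT = Q·ΣR = 59.4 × 3.685 = 218.9 K
Heat flows inward, so T_out = T_in + ΔT = -195 + 218.9 = 23.9 °C

T_out = 23.9 °C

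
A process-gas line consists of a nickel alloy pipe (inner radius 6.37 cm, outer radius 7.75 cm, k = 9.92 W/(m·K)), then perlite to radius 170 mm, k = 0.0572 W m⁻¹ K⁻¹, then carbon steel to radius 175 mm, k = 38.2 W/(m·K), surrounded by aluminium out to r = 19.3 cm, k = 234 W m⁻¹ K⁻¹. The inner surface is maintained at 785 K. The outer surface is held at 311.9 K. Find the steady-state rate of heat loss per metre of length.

Resistance network (inner→outer):
  R'_nickel alloy = ln(0.0775/0.0637)/(2πk) = 0.1961/(2π·9.92) = 0.003146 m·K/W
  R'_perlite = ln(0.170/0.0775)/(2πk) = 0.7855/(2π·0.0572) = 2.186 m·K/W
  R'_carbon steel = ln(0.175/0.170)/(2πk) = 0.02899/(2π·38.2) = 1.208×10^-4 m·K/W
  R'_aluminium = ln(0.193/0.175)/(2πk) = 0.09790/(2π·234) = 6.659×10^-5 m·K/W
ΣR = 0.003146 + 2.186 + 1.208×10^-4 + 6.659×10^-5 = 2.189 m·K/W
Q' = ΔT/ΣR = (785 K − 311.9 K)/2.189 = 216 W/m

Q' = 216 W/m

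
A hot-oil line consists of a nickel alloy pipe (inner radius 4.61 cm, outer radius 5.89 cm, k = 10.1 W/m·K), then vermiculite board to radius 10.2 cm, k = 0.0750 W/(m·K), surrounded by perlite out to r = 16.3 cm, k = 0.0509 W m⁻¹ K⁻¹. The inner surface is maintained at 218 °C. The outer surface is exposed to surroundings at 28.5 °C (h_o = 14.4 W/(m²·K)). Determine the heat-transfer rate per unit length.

Q' = 70.1 W/m

Resistance network (inner→outer):
  R'_nickel alloy = ln(0.0589/0.0461)/(2πk) = 0.2450/(2π·10.1) = 0.003861 m·K/W
  R'_vermiculite board = ln(0.102/0.0589)/(2πk) = 0.5491/(2π·0.0750) = 1.165 m·K/W
  R'_perlite = ln(0.163/0.102)/(2πk) = 0.4688/(2π·0.0509) = 1.466 m·K/W
  R'_conv,out = 1/(2πr h) = 1/(2π·0.163·14.4) = 0.06781 m·K/W
ΣR = 0.003861 + 1.165 + 1.466 + 0.06781 = 2.703 m·K/W
Q' = ΔT/ΣR = (218 °C − 28.5 °C)/2.703 = 70.1 W/m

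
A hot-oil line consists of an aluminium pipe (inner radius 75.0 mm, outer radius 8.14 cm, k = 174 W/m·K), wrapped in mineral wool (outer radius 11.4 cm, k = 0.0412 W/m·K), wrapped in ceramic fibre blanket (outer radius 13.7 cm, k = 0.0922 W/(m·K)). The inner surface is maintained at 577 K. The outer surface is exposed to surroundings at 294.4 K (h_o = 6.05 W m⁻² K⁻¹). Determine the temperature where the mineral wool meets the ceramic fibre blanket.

Treat each layer as a resistance in series:
  R'_aluminium = ln(0.0814/0.0750)/(2πk) = 0.08189/(2π·174) = 7.490×10^-5 m·K/W
  R'_mineral wool = ln(0.114/0.0814)/(2πk) = 0.3368/(2π·0.0412) = 1.301 m·K/W
  R'_ceramic fibre blanket = ln(0.137/0.114)/(2πk) = 0.1838/(2π·0.0922) = 0.3172 m·K/W
  R'_conv,out = 1/(2πr h) = 1/(2π·0.137·6.05) = 0.1920 m·K/W
ΣR = 7.490×10^-5 + 1.301 + 0.3172 + 0.1920 = 1.810 m·K/W
Q' = ΔT/ΣR = (577 K − 294.4 K)/1.810 = 156.1 W/m
From the inner boundary to the mineral wool/ceramic fibre blanket interface, ΣR_partial = 1.301 m·K/W.
T_interface = T_in − Q'·ΣR_partial = 577 K − (156.1)(1.301) = 374 K

T = 374 K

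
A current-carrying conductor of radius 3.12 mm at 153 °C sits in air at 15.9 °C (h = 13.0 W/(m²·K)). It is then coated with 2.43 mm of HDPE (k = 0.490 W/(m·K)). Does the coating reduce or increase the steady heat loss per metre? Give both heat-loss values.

increases: 34.9 → 57.3 W/m

Critical radius for a cylinder: r_cr = k/h = 0.0377 m = 3.77 cm.
Outer radius after coating: r₂ = 0.00312 + 0.00243 = 0.00555 m.
Since r₁ < r_cr and r₂ ≤ r_cr, the coating moves toward the maximum at r_cr — heat loss rises.
Bare: R = 1/(2πr₁h) = 3.924 m·K/W; Q = 137.1/3.924 = 34.9 W/m.
Coated: R = R_cond + R_conv = 2.393 m·K/W; Q = 137.1/2.393 = 57.3 W/m.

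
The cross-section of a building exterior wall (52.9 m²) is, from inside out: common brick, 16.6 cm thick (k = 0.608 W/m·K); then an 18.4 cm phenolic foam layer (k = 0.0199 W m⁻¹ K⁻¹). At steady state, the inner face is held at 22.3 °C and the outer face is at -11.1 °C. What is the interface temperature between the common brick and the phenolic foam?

Resistance network (inner→outer):
  R_common brick = L/(kA) = 0.166/(0.608·52.9) = 0.005161 K/W
  R_phenolic foam = L/(kA) = 0.184/(0.0199·52.9) = 0.1748 K/W
ΣR = 0.005161 + 0.1748 = 0.1800 K/W
Q = ΔT/ΣR = (22.3 °C − -11.1 °C)/0.1800 = 185.6 W
From the inner boundary to the common brick/phenolic foam interface, ΣR_partial = 0.005161 K/W.
T_interface = T_in − Q·ΣR_partial = 22.3 °C − (185.6)(0.005161) = 21.3 °C

T = 21.3 °C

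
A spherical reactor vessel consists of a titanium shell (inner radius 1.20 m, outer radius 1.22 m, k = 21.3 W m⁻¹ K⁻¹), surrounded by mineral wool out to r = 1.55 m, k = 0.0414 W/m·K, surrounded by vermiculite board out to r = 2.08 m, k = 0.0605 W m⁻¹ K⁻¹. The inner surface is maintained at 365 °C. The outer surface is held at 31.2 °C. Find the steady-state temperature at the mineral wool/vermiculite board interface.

T = 162 °C

Treat each layer as a resistance in series:
  R_titanium = (1/1.20 − 1/1.22)/(4πk) = 0.01366/(4π·21.3) = 5.104×10^-5 K/W
  R_mineral wool = (1/1.22 − 1/1.55)/(4πk) = 0.1745/(4π·0.0414) = 0.3354 K/W
  R_vermiculite board = (1/1.55 − 1/2.08)/(4πk) = 0.1644/(4π·0.0605) = 0.2162 K/W
ΣR = 5.104×10^-5 + 0.3354 + 0.2162 = 0.5517 K/W
Q = ΔT/ΣR = (365 °C − 31.2 °C)/0.5517 = 605.0 W
From the inner boundary to the mineral wool/vermiculite board interface, ΣR_partial = 0.3355 K/W.
T_interface = T_in − Q·ΣR_partial = 365 °C − (605.0)(0.3355) = 162 °C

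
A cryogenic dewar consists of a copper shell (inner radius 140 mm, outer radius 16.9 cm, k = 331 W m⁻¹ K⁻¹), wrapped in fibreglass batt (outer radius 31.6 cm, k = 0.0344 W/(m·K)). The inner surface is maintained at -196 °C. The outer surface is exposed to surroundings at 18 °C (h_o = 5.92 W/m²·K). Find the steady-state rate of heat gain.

Treat each layer as a resistance in series:
  R_copper = (1/0.140 − 1/0.169)/(4πk) = 1.226/(4π·331) = 2.947×10^-4 K/W
  R_fibreglass batt = (1/0.169 − 1/0.316)/(4πk) = 2.753/(4π·0.0344) = 6.368 K/W
  R_conv,out = 1/(4πr²h) = 1/(4π·0.316²·5.92) = 0.1346 K/W
ΣR = 2.947×10^-4 + 6.368 + 0.1346 = 6.503 K/W
Q = ΔT/ΣR = (-196 °C − 18 °C)/6.503 = -32.9 W
(Negative Q ⇒ heat flows inward; heat gain = 32.9 W.)

Q = 32.9 W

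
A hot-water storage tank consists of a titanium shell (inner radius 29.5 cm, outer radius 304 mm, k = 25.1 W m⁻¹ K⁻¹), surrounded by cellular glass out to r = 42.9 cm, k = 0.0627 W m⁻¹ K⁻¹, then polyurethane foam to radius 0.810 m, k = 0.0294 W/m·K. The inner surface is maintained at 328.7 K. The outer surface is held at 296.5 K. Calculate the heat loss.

Treat each layer as a resistance in series:
  R_titanium = (1/0.295 − 1/0.304)/(4πk) = 0.1004/(4π·25.1) = 3.182×10^-4 K/W
  R_cellular glass = (1/0.304 − 1/0.429)/(4πk) = 0.9585/(4π·0.0627) = 1.216 K/W
  R_polyurethane foam = (1/0.429 − 1/0.810)/(4πk) = 1.096/(4π·0.0294) = 2.968 K/W
ΣR = 3.182×10^-4 + 1.216 + 2.968 = 4.184 K/W
Q = ΔT/ΣR = (328.7 K − 296.5 K)/4.184 = 7.70 W

Q = 7.70 W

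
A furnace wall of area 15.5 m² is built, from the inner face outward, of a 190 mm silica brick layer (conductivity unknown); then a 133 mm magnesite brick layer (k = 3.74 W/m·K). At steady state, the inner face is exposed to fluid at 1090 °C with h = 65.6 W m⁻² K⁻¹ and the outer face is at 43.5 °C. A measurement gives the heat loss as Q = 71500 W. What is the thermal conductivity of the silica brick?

k = 1.08 W/m·K

ΣR = ΔT/Q = |1090 − 43.5|/71500 = 0.01464 K/W
Known resistances:
  R_conv,in = 1/(hA) = 1/(65.6·15.5) = 9.835×10^-4 K/W
  R_magnesite brick = L/(kA) = 0.133/(3.74·15.5) = 0.002294 K/W
R_silica brick = ΣR − ΣR_known = 0.01464 − 0.003278 = 0.01136 K/W
L/(kA) = 0.01136 ⇒ k = 0.190/(0.01136·15.5) = 1.08 W/m·K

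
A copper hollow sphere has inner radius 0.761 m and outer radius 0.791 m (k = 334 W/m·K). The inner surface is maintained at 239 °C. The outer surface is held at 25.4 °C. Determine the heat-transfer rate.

Q = 1.80×10^7 W

Q = 4πk·ΔT/(1/r₁ − 1/r₂) = 4π × 334 × 213.6 / (1/0.761 − 1/0.791) = 1.80×10^7 W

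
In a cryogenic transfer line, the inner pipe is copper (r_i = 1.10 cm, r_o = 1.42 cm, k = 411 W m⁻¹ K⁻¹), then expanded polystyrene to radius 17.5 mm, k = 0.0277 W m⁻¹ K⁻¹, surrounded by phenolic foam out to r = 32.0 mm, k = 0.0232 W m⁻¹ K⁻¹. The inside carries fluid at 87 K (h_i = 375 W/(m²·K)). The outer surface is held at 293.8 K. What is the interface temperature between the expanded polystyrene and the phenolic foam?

T = 135 K

Resistance network (inner→outer):
  R'_conv,in = 1/(2πr h) = 1/(2π·0.0110·375) = 0.03858 m·K/W
  R'_copper = ln(0.0142/0.0110)/(2πk) = 0.2553/(2π·411) = 9.888×10^-5 m·K/W
  R'_expanded polystyrene = ln(0.0175/0.0142)/(2πk) = 0.2090/(2π·0.0277) = 1.201 m·K/W
  R'_phenolic foam = ln(0.0320/0.0175)/(2πk) = 0.6035/(2π·0.0232) = 4.140 m·K/W
ΣR = 0.03858 + 9.888×10^-5 + 1.201 + 4.140 = 5.380 m·K/W
Q' = ΔT/ΣR = (87 K − 293.8 K)/5.380 = -38.44 W/m
From the inner boundary to the expanded polystyrene/phenolic foam interface, ΣR_partial = 1.240 m·K/W.
T_interface = T_in − Q'·ΣR_partial = 87 K − (-38.44)(1.240) = 135 K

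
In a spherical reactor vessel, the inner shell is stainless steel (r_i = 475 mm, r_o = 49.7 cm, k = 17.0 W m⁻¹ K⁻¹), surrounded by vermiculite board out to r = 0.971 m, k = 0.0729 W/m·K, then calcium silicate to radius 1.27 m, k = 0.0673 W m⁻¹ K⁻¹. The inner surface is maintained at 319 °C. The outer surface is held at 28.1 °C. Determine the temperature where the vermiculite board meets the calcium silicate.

Series thermal resistances, inner to outer:
  R_stainless steel = (1/0.475 − 1/0.497)/(4πk) = 0.09319/(4π·17.0) = 4.362×10^-4 K/W
  R_vermiculite board = (1/0.497 − 1/0.971)/(4πk) = 0.9822/(4π·0.0729) = 1.072 K/W
  R_calcium silicate = (1/0.971 − 1/1.27)/(4πk) = 0.2425/(4π·0.0673) = 0.2867 K/W
ΣR = 4.362×10^-4 + 1.072 + 0.2867 = 1.359 K/W
Q = ΔT/ΣR = (319 °C − 28.1 °C)/1.359 = 214.1 W
From the inner boundary to the vermiculite board/calcium silicate interface, ΣR_partial = 1.072 K/W.
T_interface = T_in − Q·ΣR_partial = 319 °C − (214.1)(1.072) = 89.5 °C

T = 89.5 °C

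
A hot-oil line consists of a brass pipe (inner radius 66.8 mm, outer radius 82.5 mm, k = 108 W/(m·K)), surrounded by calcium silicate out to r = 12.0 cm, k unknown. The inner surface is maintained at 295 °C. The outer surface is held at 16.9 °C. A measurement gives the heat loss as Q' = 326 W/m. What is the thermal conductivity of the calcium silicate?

ΣR = ΔT/Q' = |295 − 16.9|/326 = 0.8531 m·K/W
Known resistances:
  R'_brass = ln(0.0825/0.0668)/(2πk) = 0.2111/(2π·108) = 3.111×10^-4 m·K/W
R_calcium silicate = ΣR − ΣR_known = 0.8531 − 3.111×10^-4 = 0.8528 m·K/W
ln(r₂/r₁)/(2πk) = 0.8528 ⇒ k = 0.3747/(2π·0.8528) = 0.0699 W/m·K

k = 0.0699 W/m·K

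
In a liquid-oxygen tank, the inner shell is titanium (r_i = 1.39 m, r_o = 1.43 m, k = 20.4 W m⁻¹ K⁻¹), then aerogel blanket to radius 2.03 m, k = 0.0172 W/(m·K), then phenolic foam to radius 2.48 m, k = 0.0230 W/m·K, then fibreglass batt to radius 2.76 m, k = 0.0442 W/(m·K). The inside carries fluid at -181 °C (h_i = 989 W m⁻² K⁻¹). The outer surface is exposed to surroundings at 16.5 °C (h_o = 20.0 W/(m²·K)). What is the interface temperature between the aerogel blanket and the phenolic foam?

T = -40.0 °C

Series thermal resistances, inner to outer:
  R_conv,in = 1/(4πr²h) = 1/(4π·1.39²·989) = 4.165×10^-5 K/W
  R_titanium = (1/1.39 − 1/1.43)/(4πk) = 0.02012/(4π·20.4) = 7.850×10^-5 K/W
  R_aerogel blanket = (1/1.43 − 1/2.03)/(4πk) = 0.2067/(4π·0.0172) = 0.9563 K/W
  R_phenolic foam = (1/2.03 − 1/2.48)/(4πk) = 0.08939/(4π·0.0230) = 0.3093 K/W
  R_fibreglass batt = (1/2.48 − 1/2.76)/(4πk) = 0.04091/(4π·0.0442) = 0.07365 K/W
  R_conv,out = 1/(4πr²h) = 1/(4π·2.76²·20.0) = 5.223×10^-4 K/W
ΣR = 4.165×10^-5 + 7.850×10^-5 + 0.9563 + 0.3093 + 0.07365 + 5.223×10^-4 = 1.340 K/W
Q = ΔT/ΣR = (-181 °C − 16.5 °C)/1.340 = -147.4 W
From the inner boundary to the aerogel blanket/phenolic foam interface, ΣR_partial = 0.9564 K/W.
T_interface = T_in − Q·ΣR_partial = -181 °C − (-147.4)(0.9564) = -40.0 °C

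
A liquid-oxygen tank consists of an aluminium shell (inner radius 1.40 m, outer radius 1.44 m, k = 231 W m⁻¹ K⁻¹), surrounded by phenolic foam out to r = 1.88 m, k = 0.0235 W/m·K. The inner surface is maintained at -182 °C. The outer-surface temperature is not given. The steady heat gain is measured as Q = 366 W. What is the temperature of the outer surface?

T_out = 19.4 °C

Series resistances:
  R_aluminium = (1/1.40 − 1/1.44)/(4πk) = 0.01984/(4π·231) = 6.835×10^-6 K/W
  R_phenolic foam = (1/1.44 − 1/1.88)/(4πk) = 0.1625/(4π·0.0235) = 0.5504 K/W
ΣR = 0.5504 K/W
ΔT = Q·ΣR = 366 × 0.5504 = 201.4 K
Heat flows inward, so T_out = T_in + ΔT = -182 + 201.4 = 19.4 °C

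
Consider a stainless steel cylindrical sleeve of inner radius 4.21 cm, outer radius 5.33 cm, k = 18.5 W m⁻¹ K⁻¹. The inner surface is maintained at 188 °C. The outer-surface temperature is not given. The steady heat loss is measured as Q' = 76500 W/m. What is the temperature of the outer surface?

Sum the resistances:
  R'_stainless steel = ln(0.0533/0.0421)/(2πk) = 0.2359/(2π·18.5) = 0.002029 m·K/W
ΣR = 0.002029 m·K/W
ΔT = Q'·ΣR = 76500 × 0.002029 = 155.2 K
Heat flows outward, so T_out = T_in − ΔT = 188 − 155.2 = 32.8 °C

T_out = 32.8 °C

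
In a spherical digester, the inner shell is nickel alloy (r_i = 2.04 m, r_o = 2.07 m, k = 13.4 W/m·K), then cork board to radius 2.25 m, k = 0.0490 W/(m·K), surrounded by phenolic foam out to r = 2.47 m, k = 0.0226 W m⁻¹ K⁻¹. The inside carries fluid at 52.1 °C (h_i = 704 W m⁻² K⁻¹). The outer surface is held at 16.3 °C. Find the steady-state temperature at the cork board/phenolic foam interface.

T = 41.0 °C

Resistance network (inner→outer):
  R_conv,in = 1/(4πr²h) = 1/(4π·2.04²·704) = 2.716×10^-5 K/W
  R_nickel alloy = (1/2.04 − 1/2.07)/(4πk) = 0.007104/(4π·13.4) = 4.219×10^-5 K/W
  R_cork board = (1/2.07 − 1/2.25)/(4πk) = 0.03865/(4π·0.0490) = 0.06276 K/W
  R_phenolic foam = (1/2.25 − 1/2.47)/(4πk) = 0.03959/(4π·0.0226) = 0.1394 K/W
ΣR = 2.716×10^-5 + 4.219×10^-5 + 0.06276 + 0.1394 = 0.2022 K/W
Q = ΔT/ΣR = (52.1 °C − 16.3 °C)/0.2022 = 177.1 W
From the inner boundary to the cork board/phenolic foam interface, ΣR_partial = 0.06283 K/W.
T_interface = T_in − Q·ΣR_partial = 52.1 °C − (177.1)(0.06283) = 41.0 °C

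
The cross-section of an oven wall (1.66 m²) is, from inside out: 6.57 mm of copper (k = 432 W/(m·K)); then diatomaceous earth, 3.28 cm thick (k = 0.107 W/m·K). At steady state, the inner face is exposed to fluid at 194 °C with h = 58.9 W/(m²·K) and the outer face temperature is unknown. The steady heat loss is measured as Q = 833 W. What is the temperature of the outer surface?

Series resistances:
  R_conv,in = 1/(hA) = 1/(58.9·1.66) = 0.01023 K/W
  R_copper = L/(kA) = 0.00657/(432·1.66) = 9.162×10^-6 K/W
  R_diatomaceous earth = L/(kA) = 0.0328/(0.107·1.66) = 0.1847 K/W
ΣR = 0.1949 K/W
ΔT = Q·ΣR = 833 × 0.1949 = 162.4 K
Heat flows outward, so T_out = T_in − ΔT = 194 − 162.4 = 31.6 °C

T_out = 31.6 °C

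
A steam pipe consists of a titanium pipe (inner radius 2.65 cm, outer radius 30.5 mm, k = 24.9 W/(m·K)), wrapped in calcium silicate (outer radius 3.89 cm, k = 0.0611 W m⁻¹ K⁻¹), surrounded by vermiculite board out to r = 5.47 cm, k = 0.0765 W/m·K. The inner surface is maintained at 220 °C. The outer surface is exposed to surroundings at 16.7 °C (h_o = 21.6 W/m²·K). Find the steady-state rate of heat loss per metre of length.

Resistance network (inner→outer):
  R'_titanium = ln(0.0305/0.0265)/(2πk) = 0.1406/(2π·24.9) = 8.986×10^-4 m·K/W
  R'_calcium silicate = ln(0.0389/0.0305)/(2πk) = 0.2433/(2π·0.0611) = 0.6337 m·K/W
  R'_vermiculite board = ln(0.0547/0.0389)/(2πk) = 0.3409/(2π·0.0765) = 0.7092 m·K/W
  R'_conv,out = 1/(2πr h) = 1/(2π·0.0547·21.6) = 0.1347 m·K/W
ΣR = 8.986×10^-4 + 0.6337 + 0.7092 + 0.1347 = 1.478 m·K/W
Q' = ΔT/ΣR = (220 °C − 16.7 °C)/1.478 = 138 W/m

Q' = 138 W/m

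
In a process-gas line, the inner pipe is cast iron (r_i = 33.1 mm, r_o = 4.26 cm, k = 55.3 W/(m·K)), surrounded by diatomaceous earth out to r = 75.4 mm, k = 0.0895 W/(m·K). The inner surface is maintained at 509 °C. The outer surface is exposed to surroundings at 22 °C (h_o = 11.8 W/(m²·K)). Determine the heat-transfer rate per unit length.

Q' = 408 W/m

Treat each layer as a resistance in series:
  R'_cast iron = ln(0.0426/0.0331)/(2πk) = 0.2523/(2π·55.3) = 7.262×10^-4 m·K/W
  R'_diatomaceous earth = ln(0.0754/0.0426)/(2πk) = 0.5710/(2π·0.0895) = 1.015 m·K/W
  R'_conv,out = 1/(2πr h) = 1/(2π·0.0754·11.8) = 0.1789 m·K/W
ΣR = 7.262×10^-4 + 1.015 + 0.1789 = 1.195 m·K/W
Q' = ΔT/ΣR = (509 °C − 22 °C)/1.195 = 408 W/m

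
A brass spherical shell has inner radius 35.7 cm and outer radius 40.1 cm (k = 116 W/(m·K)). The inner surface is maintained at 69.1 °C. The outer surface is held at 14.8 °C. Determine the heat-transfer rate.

Q = 258 kW

Q = 4πk·ΔT/(1/r₁ − 1/r₂) = 4π × 116 × 54.3 / (1/0.357 − 1/0.401) = 2.58×10^5 W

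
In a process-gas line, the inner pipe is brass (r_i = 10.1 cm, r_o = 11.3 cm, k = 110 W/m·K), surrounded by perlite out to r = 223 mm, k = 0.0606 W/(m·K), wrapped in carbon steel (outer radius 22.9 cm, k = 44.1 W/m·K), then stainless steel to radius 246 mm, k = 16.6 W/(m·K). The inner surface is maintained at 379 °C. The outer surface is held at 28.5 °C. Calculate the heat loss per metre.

Series thermal resistances, inner to outer:
  R'_brass = ln(0.113/0.101)/(2πk) = 0.1123/(2π·110) = 1.624×10^-4 m·K/W
  R'_perlite = ln(0.223/0.113)/(2πk) = 0.6798/(2π·0.0606) = 1.785 m·K/W
  R'_carbon steel = ln(0.229/0.223)/(2πk) = 0.02655/(2π·44.1) = 9.582×10^-5 m·K/W
  R'_stainless steel = ln(0.246/0.229)/(2πk) = 0.07161/(2π·16.6) = 6.866×10^-4 m·K/W
ΣR = 1.624×10^-4 + 1.785 + 9.582×10^-5 + 6.866×10^-4 = 1.786 m·K/W
Q' = ΔT/ΣR = (379 °C − 28.5 °C)/1.786 = 196 W/m

Q' = 196 W/m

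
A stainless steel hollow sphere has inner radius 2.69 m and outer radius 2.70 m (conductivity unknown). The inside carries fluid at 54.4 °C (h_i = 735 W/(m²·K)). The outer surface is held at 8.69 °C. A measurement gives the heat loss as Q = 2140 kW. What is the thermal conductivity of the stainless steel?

ΣR = ΔT/Q = |54.4 − 8.69|/2.14×10^6 = 2.136×10^-5 K/W
Known resistances:
  R_conv,in = 1/(4πr²h) = 1/(4π·2.69²·735) = 1.496×10^-5 K/W
R_stainless steel = ΣR − ΣR_known = 2.136×10^-5 − 1.496×10^-5 = 6.400×10^-6 K/W
(1/r₁−1/r₂)/(4πk) = 6.400×10^-6 ⇒ k = 0.001377/(4π·6.400×10^-6) = 17.1 W/m·K

k = 17.1 W/m·K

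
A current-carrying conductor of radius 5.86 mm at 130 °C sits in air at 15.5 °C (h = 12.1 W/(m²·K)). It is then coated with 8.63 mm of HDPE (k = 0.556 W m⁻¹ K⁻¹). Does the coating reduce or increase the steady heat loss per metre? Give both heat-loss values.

increases: 51.0 → 98.1 W/m

Critical radius for a cylinder: r_cr = k/h = 0.0460 m = 4.60 cm.
Outer radius after coating: r₂ = 0.00586 + 0.00863 = 0.01449 m.
Since r₁ < r_cr and r₂ ≤ r_cr, the coating moves toward the maximum at r_cr — heat loss rises.
Bare: R = 1/(2πr₁h) = 2.245 m·K/W; Q = 114.5/2.245 = 51.0 W/m.
Coated: R = R_cond + R_conv = 1.167 m·K/W; Q = 114.5/1.167 = 98.1 W/m.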